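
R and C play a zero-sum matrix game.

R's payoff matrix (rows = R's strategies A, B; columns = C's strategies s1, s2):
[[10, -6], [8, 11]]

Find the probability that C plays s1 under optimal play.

17/19

Row minima are -6 and 8, so R's maximin is 8; column maxima are 10 and 11, so C's minimax is 10. These differ, so the equilibrium is in mixed strategies.
Let C play s1 with probability q. R is indifferent when 10q − 6(1−q) = 8q + 11(1−q), giving q = 17/19.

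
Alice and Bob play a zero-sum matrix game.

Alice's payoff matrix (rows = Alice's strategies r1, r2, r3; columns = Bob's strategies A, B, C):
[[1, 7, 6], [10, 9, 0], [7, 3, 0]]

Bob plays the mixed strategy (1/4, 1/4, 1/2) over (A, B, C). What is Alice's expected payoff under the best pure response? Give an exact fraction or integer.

5

r1: (1)·(1/4) + (7)·(1/4) + (6)·(1/2) = 5.
r2: (10)·(1/4) + (9)·(1/4) + (0)·(1/2) = 19/4.
r3: (7)·(1/4) + (3)·(1/4) + (0)·(1/2) = 5/2.
The best pure response is r1 with expected payoff 5.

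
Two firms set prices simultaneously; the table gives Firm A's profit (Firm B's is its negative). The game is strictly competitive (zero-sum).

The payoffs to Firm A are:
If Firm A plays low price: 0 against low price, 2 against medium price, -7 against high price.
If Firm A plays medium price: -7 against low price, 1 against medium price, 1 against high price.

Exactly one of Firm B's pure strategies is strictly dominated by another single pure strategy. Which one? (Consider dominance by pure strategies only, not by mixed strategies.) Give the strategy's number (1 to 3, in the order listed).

Firm B prefers columns that give Firm A less. Compare medium price with low price: 0 < 2, -7 < 1.
So low price strictly dominates medium price for Firm B; medium price is strictly dominated.

2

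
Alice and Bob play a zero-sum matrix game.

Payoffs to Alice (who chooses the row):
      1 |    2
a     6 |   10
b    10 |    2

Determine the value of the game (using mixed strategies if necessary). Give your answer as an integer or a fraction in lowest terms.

22/3

Row minima are 6 and 2, so Alice's maximin is 6; column maxima are 10 and 10, so Bob's minimax is 10. These differ, so the equilibrium is in mixed strategies.
Let Alice play a with probability p. Bob is indifferent when 6p + 10(1−p) = 10p + 2(1−p), giving p = 2/3.
Let Bob play 1 with probability q. Alice is indifferent when 6q + 10(1−q) = 10q + 2(1−q), giving q = 2/3.
The value is 6·(2/3) + (10)·(1/3) = 22/3.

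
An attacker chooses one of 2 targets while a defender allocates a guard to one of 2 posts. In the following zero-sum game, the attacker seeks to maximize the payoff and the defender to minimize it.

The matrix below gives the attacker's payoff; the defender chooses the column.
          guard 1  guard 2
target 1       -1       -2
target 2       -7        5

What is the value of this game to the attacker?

Row minima are -2 and -7, so the attacker's maximin is -2; column maxima are -1 and 5, so the defender's minimax is -1. These differ, so the equilibrium is in mixed strategies.
Let the attacker play target 1 with probability p. The defender is indifferent when −p − 7(1−p) = −2p + 5(1−p), giving p = 12/13.
Let the defender play guard 1 with probability q. The attacker is indifferent when −q − 2(1−q) = −7q + 5(1−q), giving q = 7/13.
The value is -1·(7/13) + (-2)·(6/13) = -19/13.

-19/13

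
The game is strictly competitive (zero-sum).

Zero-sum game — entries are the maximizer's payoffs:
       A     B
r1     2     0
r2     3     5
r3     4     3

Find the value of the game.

Row r1 is strictly dominated by row r3, so the maximizer never plays it.
The remaining 2×2 game on (r2, r3) × (A, B) has no saddle point. Let the maximizer play r2 with probability p; indifference gives 3p + 4(1−p) = 5p + 3(1−p), so p = 1/3.
Similarly the minimizer's optimal q on A is 2/3, and the value is 3·(2/3) + (5)·(1/3) = 11/3.

11/3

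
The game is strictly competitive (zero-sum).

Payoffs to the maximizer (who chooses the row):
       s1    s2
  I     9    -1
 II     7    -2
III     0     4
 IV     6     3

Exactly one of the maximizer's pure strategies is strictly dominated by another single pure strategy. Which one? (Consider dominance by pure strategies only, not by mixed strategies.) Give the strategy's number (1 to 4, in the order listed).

Compare II with I: 9 > 7, -1 > -2.
So I strictly dominates II for the maximizer; II is strictly dominated.

2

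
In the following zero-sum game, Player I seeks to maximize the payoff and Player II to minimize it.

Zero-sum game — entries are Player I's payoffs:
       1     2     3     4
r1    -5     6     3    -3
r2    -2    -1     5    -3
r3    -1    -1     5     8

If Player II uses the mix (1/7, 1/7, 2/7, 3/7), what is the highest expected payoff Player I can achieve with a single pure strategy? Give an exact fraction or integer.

32/7

r1: (-5)·(1/7) + (6)·(1/7) + (3)·(2/7) + (-3)·(3/7) = -2/7.
r2: (-2)·(1/7) + (-1)·(1/7) + (5)·(2/7) + (-3)·(3/7) = -2/7.
r3: (-1)·(1/7) + (-1)·(1/7) + (5)·(2/7) + (8)·(3/7) = 32/7.
The best pure response is r3 with expected payoff 32/7.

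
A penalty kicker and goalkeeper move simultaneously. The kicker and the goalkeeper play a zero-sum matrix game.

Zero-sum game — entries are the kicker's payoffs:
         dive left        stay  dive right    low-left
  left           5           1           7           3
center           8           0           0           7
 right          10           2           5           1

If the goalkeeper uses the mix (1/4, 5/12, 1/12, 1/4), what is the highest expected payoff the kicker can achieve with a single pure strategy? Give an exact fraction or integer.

left: (5)·(1/4) + (1)·(5/12) + (7)·(1/12) + (3)·(1/4) = 3.
center: (8)·(1/4) + (0)·(5/12) + (0)·(1/12) + (7)·(1/4) = 15/4.
right: (10)·(1/4) + (2)·(5/12) + (5)·(1/12) + (1)·(1/4) = 4.
The best pure response is right with expected payoff 4.

4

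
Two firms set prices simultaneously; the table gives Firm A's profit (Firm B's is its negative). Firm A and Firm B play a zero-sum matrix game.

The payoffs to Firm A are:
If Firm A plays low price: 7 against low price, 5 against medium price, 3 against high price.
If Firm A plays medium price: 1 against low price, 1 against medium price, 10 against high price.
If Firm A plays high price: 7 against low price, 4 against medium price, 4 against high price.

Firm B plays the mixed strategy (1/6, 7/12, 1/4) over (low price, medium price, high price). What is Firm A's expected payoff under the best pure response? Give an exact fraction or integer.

low price: (7)·(1/6) + (5)·(7/12) + (3)·(1/4) = 29/6.
medium price: (1)·(1/6) + (1)·(7/12) + (10)·(1/4) = 13/4.
high price: (7)·(1/6) + (4)·(7/12) + (4)·(1/4) = 9/2.
The best pure response is low price with expected payoff 29/6.

29/6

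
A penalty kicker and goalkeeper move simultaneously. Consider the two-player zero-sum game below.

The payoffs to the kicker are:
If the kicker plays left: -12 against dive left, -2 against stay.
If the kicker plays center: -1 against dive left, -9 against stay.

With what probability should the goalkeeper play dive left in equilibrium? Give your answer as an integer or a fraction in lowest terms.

7/18

Row minima are -12 and -9, so the kicker's maximin is -9; column maxima are -1 and -2, so the goalkeeper's minimax is -2. These differ, so the equilibrium is in mixed strategies.
Let the goalkeeper play dive left with probability q. The kicker is indifferent when −12q − 2(1−q) = −q − 9(1−q), giving q = 7/18.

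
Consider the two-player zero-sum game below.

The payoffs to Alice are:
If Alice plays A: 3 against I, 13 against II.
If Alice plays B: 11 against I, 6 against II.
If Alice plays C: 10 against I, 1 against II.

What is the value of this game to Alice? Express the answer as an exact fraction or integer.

25/3

Row C is strictly dominated by row B, so Alice never plays it.
The remaining 2×2 game on (A, B) × (I, II) has no saddle point. Let Alice play A with probability p; indifference gives 3p + 11(1−p) = 13p + 6(1−p), so p = 1/3.
Similarly Bob's optimal q on I is 7/15, and the value is 3·(7/15) + (13)·(8/15) = 25/3.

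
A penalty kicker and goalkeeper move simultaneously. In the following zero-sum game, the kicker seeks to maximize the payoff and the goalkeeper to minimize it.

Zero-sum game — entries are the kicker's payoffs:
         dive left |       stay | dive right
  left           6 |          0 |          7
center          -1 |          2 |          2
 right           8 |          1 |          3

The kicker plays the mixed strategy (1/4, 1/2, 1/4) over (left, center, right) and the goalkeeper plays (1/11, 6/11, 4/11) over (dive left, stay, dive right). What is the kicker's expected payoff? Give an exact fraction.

49/22

Against (1/11, 6/11, 4/11), each row's expected payoff is left: 34/11; center: 19/11; right: 26/11.
Taking the (1/4, 1/2, 1/4)-weighted average: (1/4)·(34/11) + (1/2)·(19/11) + (1/4)·(26/11) = 49/22.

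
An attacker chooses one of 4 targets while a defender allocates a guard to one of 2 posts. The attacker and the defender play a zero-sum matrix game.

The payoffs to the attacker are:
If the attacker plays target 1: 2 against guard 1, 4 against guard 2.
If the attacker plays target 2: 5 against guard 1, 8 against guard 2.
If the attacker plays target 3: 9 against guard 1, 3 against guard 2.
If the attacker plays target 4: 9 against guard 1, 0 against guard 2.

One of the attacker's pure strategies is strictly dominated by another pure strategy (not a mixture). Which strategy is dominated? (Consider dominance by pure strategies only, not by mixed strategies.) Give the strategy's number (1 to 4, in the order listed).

Compare target 1 with target 2: 5 > 2, 8 > 4.
So target 2 strictly dominates target 1 for the attacker; target 1 is strictly dominated.

1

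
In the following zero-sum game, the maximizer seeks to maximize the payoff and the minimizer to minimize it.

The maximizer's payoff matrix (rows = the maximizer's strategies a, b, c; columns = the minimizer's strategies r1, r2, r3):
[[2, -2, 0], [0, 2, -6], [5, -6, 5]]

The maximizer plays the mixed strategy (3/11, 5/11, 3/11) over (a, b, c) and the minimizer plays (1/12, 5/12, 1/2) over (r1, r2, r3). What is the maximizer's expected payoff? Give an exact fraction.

-139/132

Against (1/12, 5/12, 1/2), each row's expected payoff is a: -2/3; b: -13/6; c: 5/12.
Taking the (3/11, 5/11, 3/11)-weighted average: (3/11)·(-2/3) + (5/11)·(-13/6) + (3/11)·(5/12) = -139/132.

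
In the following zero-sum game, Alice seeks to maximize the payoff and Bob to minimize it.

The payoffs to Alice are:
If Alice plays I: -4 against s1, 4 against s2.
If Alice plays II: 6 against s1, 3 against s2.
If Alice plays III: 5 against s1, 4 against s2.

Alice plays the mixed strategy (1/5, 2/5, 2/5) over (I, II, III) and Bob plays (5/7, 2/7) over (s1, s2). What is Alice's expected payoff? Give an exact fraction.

18/5

Against (5/7, 2/7), each row's expected payoff is I: -12/7; II: 36/7; III: 33/7.
Taking the (1/5, 2/5, 2/5)-weighted average: (1/5)·(-12/7) + (2/5)·(36/7) + (2/5)·(33/7) = 18/5.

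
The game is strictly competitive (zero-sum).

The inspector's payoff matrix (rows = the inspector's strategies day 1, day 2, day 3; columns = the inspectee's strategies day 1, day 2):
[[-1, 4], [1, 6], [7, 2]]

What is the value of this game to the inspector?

4

Row day 1 is strictly dominated by row day 2, so the inspector never plays it.
The remaining 2×2 game on (day 2, day 3) × (day 1, day 2) has no saddle point. Let the inspector play day 2 with probability p; indifference gives p + 7(1−p) = 6p + 2(1−p), so p = 1/2.
Similarly the inspectee's optimal q on day 1 is 2/5, and the value is 1·(2/5) + (6)·(3/5) = 4.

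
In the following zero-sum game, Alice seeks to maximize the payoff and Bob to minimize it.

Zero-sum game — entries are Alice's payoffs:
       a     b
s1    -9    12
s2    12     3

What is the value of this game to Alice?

57/10

Row minima are -9 and 3, so Alice's maximin is 3; column maxima are 12 and 12, so Bob's minimax is 12. These differ, so the equilibrium is in mixed strategies.
Let Alice play s1 with probability p. Bob is indifferent when −9p + 12(1−p) = 12p + 3(1−p), giving p = 3/10.
Let Bob play a with probability q. Alice is indifferent when −9q + 12(1−q) = 12q + 3(1−q), giving q = 3/10.
The value is -9·(3/10) + (12)·(7/10) = 57/10.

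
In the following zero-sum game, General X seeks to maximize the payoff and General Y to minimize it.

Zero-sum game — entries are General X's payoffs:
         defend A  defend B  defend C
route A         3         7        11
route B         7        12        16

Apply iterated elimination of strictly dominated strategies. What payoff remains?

Column defend C is strictly dominated by defend A for General Y (3<11, 7<16); eliminate defend C.
Column defend B is strictly dominated by defend A for General Y (3<7, 7<12); eliminate defend B.
Row route A is strictly dominated by row route B (7>3); eliminate route A.
Only (route B, defend A) remains, with payoff 7.

7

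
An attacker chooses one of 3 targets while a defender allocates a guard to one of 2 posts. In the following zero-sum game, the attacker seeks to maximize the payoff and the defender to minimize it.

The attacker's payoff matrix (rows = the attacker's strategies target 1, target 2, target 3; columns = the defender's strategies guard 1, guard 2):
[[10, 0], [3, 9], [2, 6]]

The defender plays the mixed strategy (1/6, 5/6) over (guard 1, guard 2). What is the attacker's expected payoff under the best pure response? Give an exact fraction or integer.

8

target 1: (10)·(1/6) + (0)·(5/6) = 5/3.
target 2: (3)·(1/6) + (9)·(5/6) = 8.
target 3: (2)·(1/6) + (6)·(5/6) = 16/3.
The best pure response is target 2 with expected payoff 8.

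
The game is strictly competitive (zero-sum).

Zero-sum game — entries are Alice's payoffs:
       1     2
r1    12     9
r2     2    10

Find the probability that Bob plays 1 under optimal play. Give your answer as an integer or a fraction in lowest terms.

Row minima are 9 and 2, so Alice's maximin is 9; column maxima are 12 and 10, so Bob's minimax is 10. These differ, so the equilibrium is in mixed strategies.
Let Bob play 1 with probability q. Alice is indifferent when 12q + 9(1−q) = 2q + 10(1−q), giving q = 1/11.

1/11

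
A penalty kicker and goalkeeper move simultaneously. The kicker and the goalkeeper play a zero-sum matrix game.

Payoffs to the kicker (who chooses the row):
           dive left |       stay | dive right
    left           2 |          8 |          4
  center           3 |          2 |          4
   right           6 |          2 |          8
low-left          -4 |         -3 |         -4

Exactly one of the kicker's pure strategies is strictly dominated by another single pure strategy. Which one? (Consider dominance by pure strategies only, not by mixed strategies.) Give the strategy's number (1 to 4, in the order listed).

Compare low-left with left: 2 > -4, 8 > -3, 4 > -4.
So left strictly dominates low-left for the kicker; low-left is strictly dominated.

4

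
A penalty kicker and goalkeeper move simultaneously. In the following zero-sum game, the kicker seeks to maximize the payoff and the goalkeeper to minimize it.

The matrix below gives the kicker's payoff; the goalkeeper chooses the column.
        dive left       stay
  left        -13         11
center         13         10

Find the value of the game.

91/9

Row minima are -13 and 10, so the kicker's maximin is 10; column maxima are 13 and 11, so the goalkeeper's minimax is 11. These differ, so the equilibrium is in mixed strategies.
Let the kicker play left with probability p. The goalkeeper is indifferent when −13p + 13(1−p) = 11p + 10(1−p), giving p = 1/9.
Let the goalkeeper play dive left with probability q. The kicker is indifferent when −13q + 11(1−q) = 13q + 10(1−q), giving q = 1/27.
The value is -13·(1/27) + (11)·(26/27) = 91/9.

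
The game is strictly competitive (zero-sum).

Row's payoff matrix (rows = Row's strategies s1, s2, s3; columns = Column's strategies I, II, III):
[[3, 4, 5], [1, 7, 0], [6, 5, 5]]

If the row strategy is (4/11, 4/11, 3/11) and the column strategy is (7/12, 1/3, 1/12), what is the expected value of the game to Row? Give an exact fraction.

509/132

Against (7/12, 1/3, 1/12), each row's expected payoff is s1: 7/2; s2: 35/12; s3: 67/12.
Taking the (4/11, 4/11, 3/11)-weighted average: (4/11)·(7/2) + (4/11)·(35/12) + (3/11)·(67/12) = 509/132.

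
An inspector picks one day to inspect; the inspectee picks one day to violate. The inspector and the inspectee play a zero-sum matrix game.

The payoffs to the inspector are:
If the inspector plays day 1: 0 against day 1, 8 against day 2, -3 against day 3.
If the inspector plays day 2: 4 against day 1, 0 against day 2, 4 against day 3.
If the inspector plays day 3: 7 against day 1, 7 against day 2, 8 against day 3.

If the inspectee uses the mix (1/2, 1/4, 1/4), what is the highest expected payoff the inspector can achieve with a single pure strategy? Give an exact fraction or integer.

29/4

day 1: (0)·(1/2) + (8)·(1/4) + (-3)·(1/4) = 5/4.
day 2: (4)·(1/2) + (0)·(1/4) + (4)·(1/4) = 3.
day 3: (7)·(1/2) + (7)·(1/4) + (8)·(1/4) = 29/4.
The best pure response is day 3 with expected payoff 29/4.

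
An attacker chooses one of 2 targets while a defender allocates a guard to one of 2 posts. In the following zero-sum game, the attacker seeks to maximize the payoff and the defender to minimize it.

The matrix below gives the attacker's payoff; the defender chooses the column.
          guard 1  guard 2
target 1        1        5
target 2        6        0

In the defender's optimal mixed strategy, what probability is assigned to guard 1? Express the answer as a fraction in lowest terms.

1/2

Row minima are 1 and 0, so the attacker's maximin is 1; column maxima are 6 and 5, so the defender's minimax is 5. These differ, so the equilibrium is in mixed strategies.
Let the defender play guard 1 with probability q. The attacker is indifferent when q + 5(1−q) = 6q, giving q = 1/2.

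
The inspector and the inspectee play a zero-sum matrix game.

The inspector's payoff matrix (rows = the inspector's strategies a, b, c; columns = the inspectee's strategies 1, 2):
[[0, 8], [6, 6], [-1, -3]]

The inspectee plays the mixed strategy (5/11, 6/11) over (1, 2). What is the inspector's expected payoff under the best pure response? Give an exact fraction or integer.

6

a: (0)·(5/11) + (8)·(6/11) = 48/11.
b: (6)·(5/11) + (6)·(6/11) = 6.
c: (-1)·(5/11) + (-3)·(6/11) = -23/11.
The best pure response is b with expected payoff 6.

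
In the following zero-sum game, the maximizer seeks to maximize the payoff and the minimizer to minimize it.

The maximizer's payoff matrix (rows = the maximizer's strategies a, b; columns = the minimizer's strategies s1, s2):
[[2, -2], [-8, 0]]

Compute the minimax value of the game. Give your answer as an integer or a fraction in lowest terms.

Row minima are -2 and -8, so the maximizer's maximin is -2; column maxima are 2 and 0, so the minimizer's minimax is 0. These differ, so the equilibrium is in mixed strategies.
Let the maximizer play a with probability p. The minimizer is indifferent when 2p − 8(1−p) = −2p, giving p = 2/3.
Let the minimizer play s1 with probability q. The maximizer is indifferent when 2q − 2(1−q) = −8q, giving q = 1/6.
The value is 2·(1/6) + (-2)·(5/6) = -4/3.

-4/3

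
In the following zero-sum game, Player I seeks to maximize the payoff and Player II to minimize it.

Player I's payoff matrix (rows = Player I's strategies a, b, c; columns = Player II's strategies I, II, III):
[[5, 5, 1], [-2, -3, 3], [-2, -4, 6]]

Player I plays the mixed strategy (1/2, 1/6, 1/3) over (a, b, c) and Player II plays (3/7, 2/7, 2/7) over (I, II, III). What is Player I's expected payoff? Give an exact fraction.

71/42

Against (3/7, 2/7, 2/7), each row's expected payoff is a: 27/7; b: -6/7; c: -2/7.
Taking the (1/2, 1/6, 1/3)-weighted average: (1/2)·(27/7) + (1/6)·(-6/7) + (1/3)·(-2/7) = 71/42.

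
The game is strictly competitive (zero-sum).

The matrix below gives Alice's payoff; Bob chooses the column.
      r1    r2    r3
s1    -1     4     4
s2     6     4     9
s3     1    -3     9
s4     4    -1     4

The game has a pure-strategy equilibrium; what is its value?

4

Row minima: -1, 4, -3, -1 → Alice's maximin is 4.
Column maxima: 6, 4, 9 → Bob's minimax is 4.
They coincide at (s2, r2), so the value is 4.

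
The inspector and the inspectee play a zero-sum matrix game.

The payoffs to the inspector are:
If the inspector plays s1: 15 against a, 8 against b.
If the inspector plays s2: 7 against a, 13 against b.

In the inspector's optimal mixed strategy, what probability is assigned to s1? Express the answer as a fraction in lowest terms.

6/13

Row minima are 8 and 7, so the inspector's maximin is 8; column maxima are 15 and 13, so the inspectee's minimax is 13. These differ, so the equilibrium is in mixed strategies.
Let the inspector play s1 with probability p. The inspectee is indifferent when 15p + 7(1−p) = 8p + 13(1−p), giving p = 6/13.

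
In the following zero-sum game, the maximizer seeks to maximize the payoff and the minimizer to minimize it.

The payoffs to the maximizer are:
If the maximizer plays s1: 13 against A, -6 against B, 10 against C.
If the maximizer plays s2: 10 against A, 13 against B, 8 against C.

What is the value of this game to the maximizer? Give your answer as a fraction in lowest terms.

178/21

Column A is strictly dominated by C for the minimizer (it gives the maximizer more in every row).
The remaining 2×2 game on (s1, s2) × (B, C) has no saddle point. Let the maximizer play s1 with probability p; indifference gives −6p + 13(1−p) = 10p + 8(1−p), so p = 5/21.
Similarly the minimizer's optimal q on B is 2/21, and the value is -6·(2/21) + (10)·(19/21) = 178/21.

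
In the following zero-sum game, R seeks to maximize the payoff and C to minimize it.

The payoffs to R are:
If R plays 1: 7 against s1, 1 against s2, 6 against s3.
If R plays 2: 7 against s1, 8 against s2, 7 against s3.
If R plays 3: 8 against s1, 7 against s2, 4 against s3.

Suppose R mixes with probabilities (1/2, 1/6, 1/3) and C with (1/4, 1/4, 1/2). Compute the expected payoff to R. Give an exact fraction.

45/8

Against (1/4, 1/4, 1/2), each row's expected payoff is 1: 5; 2: 29/4; 3: 23/4.
Taking the (1/2, 1/6, 1/3)-weighted average: (1/2)·(5) + (1/6)·(29/4) + (1/3)·(23/4) = 45/8.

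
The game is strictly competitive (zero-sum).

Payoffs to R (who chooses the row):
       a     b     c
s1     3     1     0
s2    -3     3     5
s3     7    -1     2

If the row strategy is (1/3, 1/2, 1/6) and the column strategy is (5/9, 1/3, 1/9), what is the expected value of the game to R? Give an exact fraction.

67/54

Against (5/9, 1/3, 1/9), each row's expected payoff is s1: 2; s2: -1/9; s3: 34/9.
Taking the (1/3, 1/2, 1/6)-weighted average: (1/3)·(2) + (1/2)·(-1/9) + (1/6)·(34/9) = 67/54.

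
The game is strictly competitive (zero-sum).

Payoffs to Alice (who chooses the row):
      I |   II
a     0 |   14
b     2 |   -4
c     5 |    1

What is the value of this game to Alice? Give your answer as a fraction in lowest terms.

35/9

Row b is strictly dominated by row c, so Alice never plays it.
The remaining 2×2 game on (a, c) × (I, II) has no saddle point. Let Alice play a with probability p; indifference gives 5(1−p) = 14p + (1−p), so p = 2/9.
Similarly Bob's optimal q on I is 13/18, and the value is 0·(13/18) + (14)·(5/18) = 35/9.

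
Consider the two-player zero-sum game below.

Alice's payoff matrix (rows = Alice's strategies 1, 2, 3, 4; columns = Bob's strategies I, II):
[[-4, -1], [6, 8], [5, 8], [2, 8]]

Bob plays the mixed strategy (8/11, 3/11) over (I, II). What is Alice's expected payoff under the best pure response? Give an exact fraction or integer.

1: (-4)·(8/11) + (-1)·(3/11) = -35/11.
2: (6)·(8/11) + (8)·(3/11) = 72/11.
3: (5)·(8/11) + (8)·(3/11) = 64/11.
4: (2)·(8/11) + (8)·(3/11) = 40/11.
The best pure response is 2 with expected payoff 72/11.

72/11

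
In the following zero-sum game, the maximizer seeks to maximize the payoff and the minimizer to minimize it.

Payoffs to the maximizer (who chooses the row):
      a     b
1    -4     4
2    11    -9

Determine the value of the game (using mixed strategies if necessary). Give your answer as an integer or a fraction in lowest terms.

Row minima are -4 and -9, so the maximizer's maximin is -4; column maxima are 11 and 4, so the minimizer's minimax is 4. These differ, so the equilibrium is in mixed strategies.
Let the maximizer play 1 with probability p. The minimizer is indifferent when −4p + 11(1−p) = 4p − 9(1−p), giving p = 5/7.
Let the minimizer play a with probability q. The maximizer is indifferent when −4q + 4(1−q) = 11q − 9(1−q), giving q = 13/28.
The value is -4·(13/28) + (4)·(15/28) = 2/7.

2/7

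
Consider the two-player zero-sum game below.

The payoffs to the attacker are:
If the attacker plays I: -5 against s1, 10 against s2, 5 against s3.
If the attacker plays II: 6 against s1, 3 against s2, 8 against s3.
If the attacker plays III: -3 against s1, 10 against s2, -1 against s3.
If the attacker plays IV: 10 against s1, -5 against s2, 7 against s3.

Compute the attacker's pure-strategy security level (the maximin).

The worst-case payoff for each row is I: -5, II: 3, III: -3, IV: -5.
The best of these is 3.

3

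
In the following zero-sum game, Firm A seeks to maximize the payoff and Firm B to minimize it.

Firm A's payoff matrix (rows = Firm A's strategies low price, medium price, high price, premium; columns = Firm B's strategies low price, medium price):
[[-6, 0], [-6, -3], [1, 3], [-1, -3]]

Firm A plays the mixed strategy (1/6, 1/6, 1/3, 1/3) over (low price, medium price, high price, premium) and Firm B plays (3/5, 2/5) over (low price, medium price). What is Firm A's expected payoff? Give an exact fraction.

-7/5

Against (3/5, 2/5), each row's expected payoff is low price: -18/5; medium price: -24/5; high price: 9/5; premium: -9/5.
Taking the (1/6, 1/6, 1/3, 1/3)-weighted average: (1/6)·(-18/5) + (1/6)·(-24/5) + (1/3)·(9/5) + (1/3)·(-9/5) = -7/5.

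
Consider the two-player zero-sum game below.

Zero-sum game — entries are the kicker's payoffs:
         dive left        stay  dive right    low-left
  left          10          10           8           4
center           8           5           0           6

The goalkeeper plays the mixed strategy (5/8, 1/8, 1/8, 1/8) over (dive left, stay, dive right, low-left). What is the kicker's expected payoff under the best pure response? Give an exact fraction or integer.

left: (10)·(5/8) + (10)·(1/8) + (8)·(1/8) + (4)·(1/8) = 9.
center: (8)·(5/8) + (5)·(1/8) + (0)·(1/8) + (6)·(1/8) = 51/8.
The best pure response is left with expected payoff 9.

9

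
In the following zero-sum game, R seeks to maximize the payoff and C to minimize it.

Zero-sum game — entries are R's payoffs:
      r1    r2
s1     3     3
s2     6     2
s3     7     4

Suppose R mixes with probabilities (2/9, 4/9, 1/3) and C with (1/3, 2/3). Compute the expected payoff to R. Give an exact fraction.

Against (1/3, 2/3), each row's expected payoff is s1: 3; s2: 10/3; s3: 5.
Taking the (2/9, 4/9, 1/3)-weighted average: (2/9)·(3) + (4/9)·(10/3) + (1/3)·(5) = 103/27.

103/27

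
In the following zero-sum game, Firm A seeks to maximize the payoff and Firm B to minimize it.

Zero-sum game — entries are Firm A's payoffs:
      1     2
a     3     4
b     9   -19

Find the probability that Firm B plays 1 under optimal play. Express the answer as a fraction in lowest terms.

23/29

Row minima are 3 and -19, so Firm A's maximin is 3; column maxima are 9 and 4, so Firm B's minimax is 4. These differ, so the equilibrium is in mixed strategies.
Let Firm B play 1 with probability q. Firm A is indifferent when 3q + 4(1−q) = 9q − 19(1−q), giving q = 23/29.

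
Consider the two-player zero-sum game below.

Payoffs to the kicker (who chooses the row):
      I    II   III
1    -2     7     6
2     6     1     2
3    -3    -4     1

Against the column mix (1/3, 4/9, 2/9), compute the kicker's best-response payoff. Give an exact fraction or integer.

34/9

1: (-2)·(1/3) + (7)·(4/9) + (6)·(2/9) = 34/9.
2: (6)·(1/3) + (1)·(4/9) + (2)·(2/9) = 26/9.
3: (-3)·(1/3) + (-4)·(4/9) + (1)·(2/9) = -23/9.
The best pure response is 1 with expected payoff 34/9.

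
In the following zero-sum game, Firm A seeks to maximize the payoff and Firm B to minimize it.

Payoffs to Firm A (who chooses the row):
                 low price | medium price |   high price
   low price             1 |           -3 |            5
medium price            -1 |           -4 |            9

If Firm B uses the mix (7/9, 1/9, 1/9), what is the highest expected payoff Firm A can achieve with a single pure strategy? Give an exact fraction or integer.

1

low price: (1)·(7/9) + (-3)·(1/9) + (5)·(1/9) = 1.
medium price: (-1)·(7/9) + (-4)·(1/9) + (9)·(1/9) = -2/9.
The best pure response is low price with expected payoff 1.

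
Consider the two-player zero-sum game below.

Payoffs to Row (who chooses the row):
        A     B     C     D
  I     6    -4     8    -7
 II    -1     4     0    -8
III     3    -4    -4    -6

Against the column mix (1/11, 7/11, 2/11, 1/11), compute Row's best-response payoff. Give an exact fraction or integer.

19/11

I: (6)·(1/11) + (-4)·(7/11) + (8)·(2/11) + (-7)·(1/11) = -13/11.
II: (-1)·(1/11) + (4)·(7/11) + (0)·(2/11) + (-8)·(1/11) = 19/11.
III: (3)·(1/11) + (-4)·(7/11) + (-4)·(2/11) + (-6)·(1/11) = -39/11.
The best pure response is II with expected payoff 19/11.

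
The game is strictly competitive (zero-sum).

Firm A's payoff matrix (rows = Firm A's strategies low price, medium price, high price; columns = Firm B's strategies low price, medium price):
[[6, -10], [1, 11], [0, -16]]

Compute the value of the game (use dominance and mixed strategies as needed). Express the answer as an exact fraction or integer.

Row high price is strictly dominated by row low price, so Firm A never plays it.
The remaining 2×2 game on (low price, medium price) × (low price, medium price) has no saddle point. Let Firm A play low price with probability p; indifference gives 6p + (1−p) = −10p + 11(1−p), so p = 5/13.
Similarly Firm B's optimal q on low price is 21/26, and the value is 6·(21/26) + (-10)·(5/26) = 38/13.

38/13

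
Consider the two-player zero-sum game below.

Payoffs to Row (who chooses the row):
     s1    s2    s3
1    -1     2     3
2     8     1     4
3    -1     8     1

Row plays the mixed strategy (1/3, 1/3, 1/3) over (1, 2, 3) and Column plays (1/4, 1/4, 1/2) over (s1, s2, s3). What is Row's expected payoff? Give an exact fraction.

11/4

Against (1/4, 1/4, 1/2), each row's expected payoff is 1: 7/4; 2: 17/4; 3: 9/4.
Taking the (1/3, 1/3, 1/3)-weighted average: (1/3)·(7/4) + (1/3)·(17/4) + (1/3)·(9/4) = 11/4.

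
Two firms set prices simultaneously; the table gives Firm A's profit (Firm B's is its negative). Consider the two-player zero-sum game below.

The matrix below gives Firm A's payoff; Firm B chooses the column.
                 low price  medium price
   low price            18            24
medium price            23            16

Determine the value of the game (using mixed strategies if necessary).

264/13

Row minima are 18 and 16, so Firm A's maximin is 18; column maxima are 23 and 24, so Firm B's minimax is 23. These differ, so the equilibrium is in mixed strategies.
Let Firm A play low price with probability p. Firm B is indifferent when 18p + 23(1−p) = 24p + 16(1−p), giving p = 7/13.
Let Firm B play low price with probability q. Firm A is indifferent when 18q + 24(1−q) = 23q + 16(1−q), giving q = 8/13.
The value is 18·(8/13) + (24)·(5/13) = 264/13.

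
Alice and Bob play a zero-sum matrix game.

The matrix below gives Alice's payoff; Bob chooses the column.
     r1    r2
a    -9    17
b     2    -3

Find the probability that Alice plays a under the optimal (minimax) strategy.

5/31

Row minima are -9 and -3, so Alice's maximin is -3; column maxima are 2 and 17, so Bob's minimax is 2. These differ, so the equilibrium is in mixed strategies.
Let Alice play a with probability p. Bob is indifferent when −9p + 2(1−p) = 17p − 3(1−p), giving p = 5/31.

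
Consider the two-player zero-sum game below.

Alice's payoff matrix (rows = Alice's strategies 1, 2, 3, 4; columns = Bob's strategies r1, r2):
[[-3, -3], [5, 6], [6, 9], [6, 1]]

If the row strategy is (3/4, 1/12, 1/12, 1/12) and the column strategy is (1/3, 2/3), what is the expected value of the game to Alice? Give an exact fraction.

-8/9

Against (1/3, 2/3), each row's expected payoff is 1: -3; 2: 17/3; 3: 8; 4: 8/3.
Taking the (3/4, 1/12, 1/12, 1/12)-weighted average: (3/4)·(-3) + (1/12)·(17/3) + (1/12)·(8) + (1/12)·(8/3) = -8/9.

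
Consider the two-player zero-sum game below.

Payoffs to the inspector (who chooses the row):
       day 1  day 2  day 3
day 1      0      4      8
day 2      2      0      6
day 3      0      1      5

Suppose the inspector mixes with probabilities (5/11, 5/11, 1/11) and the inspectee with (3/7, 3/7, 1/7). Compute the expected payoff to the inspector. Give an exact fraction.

Against (3/7, 3/7, 1/7), each row's expected payoff is day 1: 20/7; day 2: 12/7; day 3: 8/7.
Taking the (5/11, 5/11, 1/11)-weighted average: (5/11)·(20/7) + (5/11)·(12/7) + (1/11)·(8/7) = 24/11.

24/11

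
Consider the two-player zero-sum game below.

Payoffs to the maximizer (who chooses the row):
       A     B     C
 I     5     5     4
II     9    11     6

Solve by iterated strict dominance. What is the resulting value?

6

Row I is strictly dominated by row II (9>5, 11>5, 6>4); eliminate I.
Column B is strictly dominated by A for the minimizer (9<11); eliminate B.
Column A is strictly dominated by C for the minimizer (6<9); eliminate A.
Only (II, C) remains, with payoff 6.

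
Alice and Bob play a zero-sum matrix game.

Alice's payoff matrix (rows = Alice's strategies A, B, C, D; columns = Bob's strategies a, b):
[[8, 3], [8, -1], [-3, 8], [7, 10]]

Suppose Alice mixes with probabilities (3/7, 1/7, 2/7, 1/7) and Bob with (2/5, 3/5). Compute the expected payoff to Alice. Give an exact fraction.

Against (2/5, 3/5), each row's expected payoff is A: 5; B: 13/5; C: 18/5; D: 44/5.
Taking the (3/7, 1/7, 2/7, 1/7)-weighted average: (3/7)·(5) + (1/7)·(13/5) + (2/7)·(18/5) + (1/7)·(44/5) = 24/5.

24/5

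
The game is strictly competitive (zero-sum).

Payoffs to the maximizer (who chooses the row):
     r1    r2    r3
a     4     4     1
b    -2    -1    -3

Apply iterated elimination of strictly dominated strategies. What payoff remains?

Column r1 is strictly dominated by r3 for the minimizer (1<4, -3<-2); eliminate r1.
Column r2 is strictly dominated by r3 for the minimizer (1<4, -3<-1); eliminate r2.
Row b is strictly dominated by row a (1>-3); eliminate b.
Only (a, r3) remains, with payoff 1.

1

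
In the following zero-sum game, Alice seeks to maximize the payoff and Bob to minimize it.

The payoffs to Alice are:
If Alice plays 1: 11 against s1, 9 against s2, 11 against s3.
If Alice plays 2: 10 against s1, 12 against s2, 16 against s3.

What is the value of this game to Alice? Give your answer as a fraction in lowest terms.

21/2

Column s3 is strictly dominated by s2 for Bob (it gives Alice more in every row).
The remaining 2×2 game on (1, 2) × (s1, s2) has no saddle point. Let Alice play 1 with probability p; indifference gives 11p + 10(1−p) = 9p + 12(1−p), so p = 1/2.
Similarly Bob's optimal q on s1 is 3/4, and the value is 11·(3/4) + (9)·(1/4) = 21/2.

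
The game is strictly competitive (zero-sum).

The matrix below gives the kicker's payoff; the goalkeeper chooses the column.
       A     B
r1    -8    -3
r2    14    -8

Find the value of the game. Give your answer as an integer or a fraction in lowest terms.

Row minima are -8 and -8, so the kicker's maximin is -8; column maxima are 14 and -3, so the goalkeeper's minimax is -3. These differ, so the equilibrium is in mixed strategies.
Let the kicker play r1 with probability p. The goalkeeper is indifferent when −8p + 14(1−p) = −3p − 8(1−p), giving p = 22/27.
Let the goalkeeper play A with probability q. The kicker is indifferent when −8q − 3(1−q) = 14q − 8(1−q), giving q = 5/27.
The value is -8·(5/27) + (-3)·(22/27) = -106/27.

-106/27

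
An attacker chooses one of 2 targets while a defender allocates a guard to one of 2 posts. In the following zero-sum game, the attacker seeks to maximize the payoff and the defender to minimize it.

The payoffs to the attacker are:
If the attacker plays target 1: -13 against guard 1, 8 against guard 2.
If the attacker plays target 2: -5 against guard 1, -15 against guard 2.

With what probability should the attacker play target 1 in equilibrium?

Row minima are -13 and -15, so the attacker's maximin is -13; column maxima are -5 and 8, so the defender's minimax is -5. These differ, so the equilibrium is in mixed strategies.
Let the attacker play target 1 with probability p. The defender is indifferent when −13p − 5(1−p) = 8p − 15(1−p), giving p = 10/31.

10/31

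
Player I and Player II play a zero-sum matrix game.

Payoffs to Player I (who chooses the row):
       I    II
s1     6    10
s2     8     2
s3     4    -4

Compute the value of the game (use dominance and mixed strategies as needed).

Row s3 is strictly dominated by row s2, so Player I never plays it.
The remaining 2×2 game on (s1, s2) × (I, II) has no saddle point. Let Player I play s1 with probability p; indifference gives 6p + 8(1−p) = 10p + 2(1−p), so p = 3/5.
Similarly Player II's optimal q on I is 4/5, and the value is 6·(4/5) + (10)·(1/5) = 34/5.

34/5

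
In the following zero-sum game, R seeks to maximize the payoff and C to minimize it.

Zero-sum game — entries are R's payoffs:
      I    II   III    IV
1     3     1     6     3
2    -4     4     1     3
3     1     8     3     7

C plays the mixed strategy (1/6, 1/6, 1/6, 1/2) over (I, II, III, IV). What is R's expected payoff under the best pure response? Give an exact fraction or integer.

1: (3)·(1/6) + (1)·(1/6) + (6)·(1/6) + (3)·(1/2) = 19/6.
2: (-4)·(1/6) + (4)·(1/6) + (1)·(1/6) + (3)·(1/2) = 5/3.
3: (1)·(1/6) + (8)·(1/6) + (3)·(1/6) + (7)·(1/2) = 11/2.
The best pure response is 3 with expected payoff 11/2.

11/2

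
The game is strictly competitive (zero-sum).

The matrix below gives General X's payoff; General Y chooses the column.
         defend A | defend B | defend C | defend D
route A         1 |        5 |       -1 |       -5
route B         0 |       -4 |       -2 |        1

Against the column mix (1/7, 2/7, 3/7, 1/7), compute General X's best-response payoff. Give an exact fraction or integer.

route A: (1)·(1/7) + (5)·(2/7) + (-1)·(3/7) + (-5)·(1/7) = 3/7.
route B: (0)·(1/7) + (-4)·(2/7) + (-2)·(3/7) + (1)·(1/7) = -13/7.
The best pure response is route A with expected payoff 3/7.

3/7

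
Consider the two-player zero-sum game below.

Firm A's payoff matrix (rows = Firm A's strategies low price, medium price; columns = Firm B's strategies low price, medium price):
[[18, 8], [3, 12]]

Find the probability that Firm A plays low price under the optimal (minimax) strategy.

Row minima are 8 and 3, so Firm A's maximin is 8; column maxima are 18 and 12, so Firm B's minimax is 12. These differ, so the equilibrium is in mixed strategies.
Let Firm A play low price with probability p. Firm B is indifferent when 18p + 3(1−p) = 8p + 12(1−p), giving p = 9/19.

9/19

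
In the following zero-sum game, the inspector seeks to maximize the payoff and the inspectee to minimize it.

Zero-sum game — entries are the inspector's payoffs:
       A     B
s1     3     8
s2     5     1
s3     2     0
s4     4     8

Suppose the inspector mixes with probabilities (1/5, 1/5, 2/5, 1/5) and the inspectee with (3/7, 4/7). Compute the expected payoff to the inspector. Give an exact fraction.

Against (3/7, 4/7), each row's expected payoff is s1: 41/7; s2: 19/7; s3: 6/7; s4: 44/7.
Taking the (1/5, 1/5, 2/5, 1/5)-weighted average: (1/5)·(41/7) + (1/5)·(19/7) + (2/5)·(6/7) + (1/5)·(44/7) = 116/35.

116/35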